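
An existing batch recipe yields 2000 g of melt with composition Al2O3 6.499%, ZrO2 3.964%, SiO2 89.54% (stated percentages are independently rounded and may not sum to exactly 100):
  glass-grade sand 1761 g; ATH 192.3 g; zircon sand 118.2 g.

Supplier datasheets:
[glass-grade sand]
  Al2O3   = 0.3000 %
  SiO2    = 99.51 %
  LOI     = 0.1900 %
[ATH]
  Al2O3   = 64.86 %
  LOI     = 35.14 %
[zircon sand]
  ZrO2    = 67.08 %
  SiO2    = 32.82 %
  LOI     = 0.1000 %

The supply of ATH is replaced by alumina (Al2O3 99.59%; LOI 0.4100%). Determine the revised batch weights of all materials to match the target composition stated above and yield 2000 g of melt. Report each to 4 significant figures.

Revised batch per 2000 g melt:
  glass-grade sand: 1761 g
  alumina: 125.2 g
  zircon sand: 118.2 g
Total batch = 2004 g; LOI loss = 3.977 g

The intermediate values are printed rounded to four significant figures as written — all arithmetic keeps full float precision throughout. A single rounding completes each reported number — derived quantities are recomputed from the batch weights per 2000 g of glass in exact precision (net glass mass, LOI, the totals, the yield, the three compositions), exactly as printed in the problem or answer text.
Per-oxide target masses for 2000 g melt:
  Al2O3: 6.499% × 2000 = 130.0 g
  ZrO2: 3.964% × 2000 = 79.28 g
  SiO2: 89.54% × 2000 = 1791 g
Verifying the oxide balance working from each reported weight, on the stated basis (delivered sums recover each target given rounding of the digits):
  Al2O3: 1761·0.003000 + 125.2·0.9959 = 130.0 g (target 130.0 g)
  ZrO2: 118.2·0.6708 = 79.29 g (target 79.28 g)
  SiO2: 1761·0.9951 + 118.2·0.3282 = 1791 g (target 1791 g)
Glass-mass closure: batch Σ − ignition loss = 2000 g (per-oxide target masses sum to 2000 g; the stated basis being 2000 g — gaps are rounding artifacts).
Adding the batch up: Σ batch = 2004 g; Σ batch·LOI gives LOI loss = 3.977 g; yield: glass divided by total = 99.80%.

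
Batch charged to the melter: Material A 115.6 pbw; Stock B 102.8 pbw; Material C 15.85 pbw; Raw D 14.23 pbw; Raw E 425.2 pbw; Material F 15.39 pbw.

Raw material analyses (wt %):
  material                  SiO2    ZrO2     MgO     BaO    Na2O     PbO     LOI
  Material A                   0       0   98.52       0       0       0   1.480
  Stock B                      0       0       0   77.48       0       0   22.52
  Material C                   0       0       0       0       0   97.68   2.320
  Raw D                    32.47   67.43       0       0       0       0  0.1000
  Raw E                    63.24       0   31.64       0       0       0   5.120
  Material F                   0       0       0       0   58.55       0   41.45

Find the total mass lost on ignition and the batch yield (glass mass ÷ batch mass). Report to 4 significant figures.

All arithmetic carries full float precision at all times — mid-chain values are displayed, rounded to 4 significant figures, at each printed step. A single rounding completes every reported number. The derived quantities, including glass mass, the six compositions, ignition loss, yield, the totals, are rebuilt from the batch weights on 635.7 pbw of glass in exact precision, as quoted within the problem or the answer.
Loss on ignition, line by line:
  Material A: 115.6 × 0.01480 = 1.711 pbw
  Stock B: 102.8 × 0.2252 = 23.15 pbw
  Material C: 15.85 × 0.02320 = 0.3677 pbw
  Raw D: 14.23 × 0.001000 = 0.01423 pbw
  Raw E: 425.2 × 0.05120 = 21.77 pbw
  Material F: 15.39 × 0.4145 = 6.379 pbw
Total LOI = 53.39 pbw
Glass = batch − LOI = 689.1 − 53.39 = 635.7 pbw

LOI loss = 53.39 pbw; glass = 635.7 pbw; yield = 92.25%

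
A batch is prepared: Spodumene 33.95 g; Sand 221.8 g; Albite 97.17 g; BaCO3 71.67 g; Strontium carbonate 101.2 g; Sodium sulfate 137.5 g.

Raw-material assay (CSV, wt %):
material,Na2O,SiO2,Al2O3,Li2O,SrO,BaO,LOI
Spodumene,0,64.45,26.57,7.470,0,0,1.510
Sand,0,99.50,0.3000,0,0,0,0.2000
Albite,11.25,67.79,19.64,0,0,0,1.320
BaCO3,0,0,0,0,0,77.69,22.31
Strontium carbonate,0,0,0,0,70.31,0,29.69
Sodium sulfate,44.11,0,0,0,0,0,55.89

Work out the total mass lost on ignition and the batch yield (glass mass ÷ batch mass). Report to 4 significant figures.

Intermediates are printed (rounded to 4 significant figures) in the printout; all internal work runs at full float precision through the solve; every reported figure carries a single rounding — all derived quantities (the totals, yield, six oxide percentages, ignition loss, net glass mass) are recomputed at exact precision from the weighed amounts on 538.2 g of glass as given in problem or answer.
Loss on ignition, line by line:
  Spodumene: 33.95 × 0.01510 = 0.5126 g
  Sand: 221.8 × 0.002000 = 0.4436 g
  Albite: 97.17 × 0.01320 = 1.283 g
  BaCO3: 71.67 × 0.2231 = 15.99 g
  Strontium carbonate: 101.2 × 0.2969 = 30.05 g
  Sodium sulfate: 137.5 × 0.5589 = 76.85 g
Total LOI = 125.1 g
Glass = batch − LOI = 663.3 − 125.1 = 538.2 g

LOI loss = 125.1 g; glass = 538.2 g; yield = 81.14%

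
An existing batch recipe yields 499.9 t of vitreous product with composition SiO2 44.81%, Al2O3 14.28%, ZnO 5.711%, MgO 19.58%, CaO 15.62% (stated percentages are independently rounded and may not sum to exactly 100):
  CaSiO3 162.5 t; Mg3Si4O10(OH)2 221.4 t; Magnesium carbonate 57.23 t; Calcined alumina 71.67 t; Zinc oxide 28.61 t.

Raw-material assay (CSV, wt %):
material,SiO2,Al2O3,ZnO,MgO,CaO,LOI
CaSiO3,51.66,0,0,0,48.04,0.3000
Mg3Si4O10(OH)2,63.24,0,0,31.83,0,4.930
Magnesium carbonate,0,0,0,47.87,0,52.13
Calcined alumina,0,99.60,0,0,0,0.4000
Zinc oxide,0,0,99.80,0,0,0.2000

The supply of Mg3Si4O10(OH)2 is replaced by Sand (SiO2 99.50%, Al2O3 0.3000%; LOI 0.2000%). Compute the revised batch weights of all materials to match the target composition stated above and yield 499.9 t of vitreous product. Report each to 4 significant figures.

Revised batch per 499.9 t vitreous product:
  CaSiO3: 162.5 t
  Sand: 140.7 t
  Magnesium carbonate: 204.5 t
  Calcined alumina: 71.25 t
  Zinc oxide: 28.61 t
Total batch = 607.6 t; LOI loss = 107.7 t

The whole derivation holds full precision in all steps; working values are displayed rounded off to 4 significant digits on the page — every reported value undergoes a single rounding. The derived quantities, which include ignition loss, totals, the yield, net glass mass, five oxide percentages, are recomputed at full precision, precisely as stated by the question or the answer, from the batch weights for 499.9 t of glass.
Oxide-by-oxide targets in 499.9 t vitreous product:
  SiO2: 44.81% × 499.9 = 224.0 t
  Al2O3: 14.28% × 499.9 = 71.39 t
  ZnO: 5.711% × 499.9 = 28.55 t
  MgO: 19.58% × 499.9 = 97.88 t
  CaO: 15.62% × 499.9 = 78.08 t
Oxide-by-oxide audit using the reported weights, under the basis named above (summed amounts equal target values exact up to rounding of places):
  SiO2: 162.5·0.5166 + 140.7·0.9950 = 223.9 t (target 224.0 t)
  Al2O3: 140.7·0.003000 + 71.25·0.9960 = 71.39 t (target 71.39 t)
  ZnO: 28.61·0.9980 = 28.55 t (target 28.55 t)
  MgO: 204.5·0.4787 = 97.89 t (target 97.88 t)
  CaO: 162.5·0.4804 = 78.06 t (target 78.08 t)
Auditing the glass mass value: batch total minus LOI = 499.8 t (per-oxide target masses sum to 499.9 t; against the stated basis, 499.9 t — gaps are rounding artifacts).
Batch total: Σ batch = 607.6 t; Σ batch·LOI gives LOI loss = 107.7 t; yield = glass ÷ total batch = 82.27%.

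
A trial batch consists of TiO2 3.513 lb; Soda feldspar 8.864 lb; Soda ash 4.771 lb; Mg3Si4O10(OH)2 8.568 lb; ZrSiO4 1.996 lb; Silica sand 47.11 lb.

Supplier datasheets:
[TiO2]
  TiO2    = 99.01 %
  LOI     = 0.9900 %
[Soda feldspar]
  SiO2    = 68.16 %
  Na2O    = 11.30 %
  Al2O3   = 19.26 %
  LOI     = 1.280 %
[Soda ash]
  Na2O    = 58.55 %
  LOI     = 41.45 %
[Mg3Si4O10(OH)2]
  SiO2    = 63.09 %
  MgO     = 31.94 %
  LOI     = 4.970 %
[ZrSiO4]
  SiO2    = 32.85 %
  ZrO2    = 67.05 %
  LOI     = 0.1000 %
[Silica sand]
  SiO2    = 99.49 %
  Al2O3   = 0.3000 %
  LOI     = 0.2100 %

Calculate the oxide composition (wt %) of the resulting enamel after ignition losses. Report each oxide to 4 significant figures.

Exact precision is carried from start to finish; intermediates are shown, with 4-significant-digit rounding, across the worked steps — each reported number includes exactly one rounding. The derived quantities, which include the yield, net glass mass, totals, the six compositions, ignition loss, are computed in full float precision, as written in problem or answer, using the weight values per 72.17 lb of glass.
Mass of each oxide from the mix:
  SiO2: 8.864·0.6816 + 8.568·0.6309 + 1.996·0.3285 + 47.11·0.9949 = 58.97 lb
  Na2O: 8.864·0.1130 + 4.771·0.5855 = 3.795 lb
  TiO2: 3.513·0.9901 = 3.478 lb
  Al2O3: 8.864·0.1926 + 47.11·0.003000 = 1.849 lb
  ZrO2: 1.996·0.6705 = 1.338 lb
  MgO: 8.568·0.3194 = 2.737 lb
LOI: 3.513·0.009900 + 8.864·0.01280 + 4.771·0.4145 + 8.568·0.04970 + 1.996·0.001000 + 47.11·0.002100 = 2.653 lb
Glass mass = batch − LOI = 74.82 − 2.653 = 72.17 lb (equal to the oxide-mass sum)
oxide / glass × 100 gives the wt %

Glass mass = 72.17 lb (batch 74.82 − LOI 2.653).
Composition: SiO2 81.71%, Na2O 5.259%, TiO2 4.820%, Al2O3 2.561%, ZrO2 1.854%, MgO 3.792%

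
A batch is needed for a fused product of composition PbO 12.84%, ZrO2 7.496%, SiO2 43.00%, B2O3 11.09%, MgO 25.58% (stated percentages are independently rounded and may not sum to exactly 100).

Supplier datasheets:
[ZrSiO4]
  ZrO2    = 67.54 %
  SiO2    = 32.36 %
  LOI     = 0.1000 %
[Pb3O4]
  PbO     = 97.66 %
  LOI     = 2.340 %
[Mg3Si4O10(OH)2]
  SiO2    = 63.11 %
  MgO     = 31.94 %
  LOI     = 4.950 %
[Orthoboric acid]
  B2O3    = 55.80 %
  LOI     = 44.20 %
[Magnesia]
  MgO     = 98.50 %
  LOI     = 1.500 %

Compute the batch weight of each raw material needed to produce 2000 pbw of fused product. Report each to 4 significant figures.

All arithmetic keeps full precision in all steps — working values are shown rounded to 4 significant digits as written; each reported value takes just one rounding — derived quantities are re-derived in exact precision (the totals, yield, glass mass, ignition loss, five oxide percentages) from the weighed amounts at 2000 pbw of glass as written in problem or answer.
The oxide mass targets at 2000 pbw fused product:
  PbO: 12.84% × 2000 = 256.8 pbw
  ZrO2: 7.496% × 2000 = 149.9 pbw
  SiO2: 43.00% × 2000 = 860.0 pbw
  B2O3: 11.09% × 2000 = 221.8 pbw
  MgO: 25.58% × 2000 = 511.6 pbw
Sums-versus-targets review with the batch weights as given, relative to the basis at hand (oxide sums agree with the targets inside rounding margins):
  PbO: 263.0·0.9766 = 256.8 pbw (target 256.8 pbw)
  ZrO2: 222.0·0.6754 = 149.9 pbw (target 149.9 pbw)
  SiO2: 222.0·0.3236 + 1249·0.6311 = 860.1 pbw (target 860.0 pbw)
  B2O3: 397.5·0.5580 = 221.8 pbw (target 221.8 pbw)
  MgO: 1249·0.3194 + 114.4·0.9850 = 511.6 pbw (target 511.6 pbw)
Glass-mass bookkeeping: whole batch net of LOI = 2000 pbw (targets for the oxides total 2000 pbw; versus the stated basis of 2000 pbw — deltas are rounding alone).
Summing the batch: Σ batch = 2246 pbw; loss to ignition Σ batch·LOI = 245.6 pbw; yield = glass ÷ total batch = 89.06%.

Batch per 2000 pbw fused product:
  ZrSiO4: 222.0 pbw
  Pb3O4: 263.0 pbw
  Mg3Si4O10(OH)2: 1249 pbw
  Orthoboric acid: 397.5 pbw
  Magnesia: 114.4 pbw
Total batch = 2246 pbw; LOI loss = 245.6 pbw; yield = 89.06%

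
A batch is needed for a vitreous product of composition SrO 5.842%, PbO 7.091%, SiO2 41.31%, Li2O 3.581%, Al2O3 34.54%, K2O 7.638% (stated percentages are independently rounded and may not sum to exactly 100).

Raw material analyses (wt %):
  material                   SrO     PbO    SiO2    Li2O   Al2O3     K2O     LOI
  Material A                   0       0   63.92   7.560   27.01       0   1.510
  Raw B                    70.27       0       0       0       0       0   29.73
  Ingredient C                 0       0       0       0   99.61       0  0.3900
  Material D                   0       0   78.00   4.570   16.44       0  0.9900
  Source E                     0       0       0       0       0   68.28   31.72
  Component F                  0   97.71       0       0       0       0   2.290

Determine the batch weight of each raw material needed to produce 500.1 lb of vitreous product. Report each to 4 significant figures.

Rounding to four significant digits governs every intermediate as displayed; each numeric step carries exact precision from first step to last — a single rounding completes every reported value; the derived quantities (glass mass, the six compositions, the yield, LOI, totals) are rebuilt in full precision from the batch weights per 500.1 lb of glass, exactly as printed in problem or answer.
Oxide mass targets, per 500.1 lb vitreous product:
  SrO: 5.842% × 500.1 = 29.22 lb
  PbO: 7.091% × 500.1 = 35.46 lb
  SiO2: 41.31% × 500.1 = 206.6 lb
  Li2O: 3.581% × 500.1 = 17.91 lb
  Al2O3: 34.54% × 500.1 = 172.7 lb
  K2O: 7.638% × 500.1 = 38.20 lb
Checking each oxide sum on the weights just shown, against the basis in use (every target is met by its sum given rounding of the digits):
  SrO: 41.58·0.7027 = 29.22 lb (target 29.22 lb)
  PbO: 36.29·0.9771 = 35.46 lb (target 35.46 lb)
  SiO2: 152.2·0.6392 + 140.2·0.7800 = 206.6 lb (target 206.6 lb)
  Li2O: 152.2·0.07560 + 140.2·0.04570 = 17.91 lb (target 17.91 lb)
  Al2O3: 152.2·0.2701 + 109.0·0.9961 + 140.2·0.1644 = 172.7 lb (target 172.7 lb)
  K2O: 55.94·0.6828 = 38.20 lb (target 38.20 lb)
Glass-mass sanity pass: total charge less LOI = 500.2 lb (the Σ of target masses is 500.1 lb; stated basis 500.1 lb — a pure rounding effect).
Whole-batch sum: Σ batch = 535.2 lb; LOI removed, Σ of batch·LOI: 35.05 lb; yield, glass over the total, = 93.45%.

Batch per 500.1 lb vitreous product:
  Material A: 152.2 lb
  Raw B: 41.58 lb
  Ingredient C: 109.0 lb
  Material D: 140.2 lb
  Source E: 55.94 lb
  Component F: 36.29 lb
Total batch = 535.2 lb; LOI loss = 35.05 lb; yield = 93.45%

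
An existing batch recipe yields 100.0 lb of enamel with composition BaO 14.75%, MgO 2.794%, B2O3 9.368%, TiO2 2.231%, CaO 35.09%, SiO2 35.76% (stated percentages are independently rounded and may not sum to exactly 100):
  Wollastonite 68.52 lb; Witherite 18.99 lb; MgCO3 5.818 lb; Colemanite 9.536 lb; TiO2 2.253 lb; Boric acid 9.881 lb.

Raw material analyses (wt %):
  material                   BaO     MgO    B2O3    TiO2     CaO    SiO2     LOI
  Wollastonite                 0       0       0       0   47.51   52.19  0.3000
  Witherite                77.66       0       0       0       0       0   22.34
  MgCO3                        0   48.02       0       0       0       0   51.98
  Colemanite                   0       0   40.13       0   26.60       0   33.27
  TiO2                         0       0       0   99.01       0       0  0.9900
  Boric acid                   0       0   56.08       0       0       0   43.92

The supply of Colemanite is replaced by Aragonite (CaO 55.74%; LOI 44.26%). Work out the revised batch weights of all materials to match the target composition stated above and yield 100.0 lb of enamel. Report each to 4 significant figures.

The whole derivation carries full precision at each step — working values are shown, rounded to four significant digits, at each printed step. Every reported value takes a single rounding; the derived quantities, which include LOI, yield, the totals, the six compositions, net glass mass, are rebuilt at full precision, as they appear in the question or the answer, from the weighed amounts for 100.0 lb of glass.
Oxide-by-oxide targets in 100.0 lb enamel:
  BaO: 14.75% × 100.0 = 14.75 lb
  MgO: 2.794% × 100.0 = 2.794 lb
  B2O3: 9.368% × 100.0 = 9.368 lb
  TiO2: 2.231% × 100.0 = 2.231 lb
  CaO: 35.09% × 100.0 = 35.09 lb
  SiO2: 35.76% × 100.0 = 35.76 lb
Sums-versus-targets review given the weights on record, on the stated basis (delivered sums recover each target given rounding of the digits):
  BaO: 18.99·0.7766 = 14.75 lb (target 14.75 lb)
  MgO: 5.818·0.4802 = 2.794 lb (target 2.794 lb)
  B2O3: 16.70·0.5608 = 9.365 lb (target 9.368 lb)
  TiO2: 2.253·0.9901 = 2.231 lb (target 2.231 lb)
  CaO: 68.52·0.4751 + 4.551·0.5574 = 35.09 lb (target 35.09 lb)
  SiO2: 68.52·0.5219 = 35.76 lb (target 35.76 lb)
Glass-mass sanity pass: batch total minus LOI = 99.99 lb (the targets, summed, come to 99.99 lb; stated basis 100.0 lb — differing by rounding only).
Whole-batch sum: Σ batch = 116.8 lb; LOI removed, Σ of batch·LOI: 16.84 lb; yield = glass ÷ total batch = 85.58%.

Revised batch per 100.0 lb enamel:
  Wollastonite: 68.52 lb
  Witherite: 18.99 lb
  MgCO3: 5.818 lb
  Aragonite: 4.551 lb
  TiO2: 2.253 lb
  Boric acid: 16.70 lb
Total batch = 116.8 lb; LOI loss = 16.84 lb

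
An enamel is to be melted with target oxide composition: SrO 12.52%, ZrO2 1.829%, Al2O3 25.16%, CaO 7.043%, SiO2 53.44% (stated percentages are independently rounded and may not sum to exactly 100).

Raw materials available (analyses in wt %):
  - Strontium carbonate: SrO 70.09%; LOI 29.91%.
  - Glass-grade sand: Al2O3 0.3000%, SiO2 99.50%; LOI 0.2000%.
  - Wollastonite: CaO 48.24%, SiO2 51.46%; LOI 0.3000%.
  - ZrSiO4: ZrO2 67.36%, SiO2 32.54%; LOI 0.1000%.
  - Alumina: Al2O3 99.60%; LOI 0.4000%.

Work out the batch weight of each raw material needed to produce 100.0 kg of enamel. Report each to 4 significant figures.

The working math runs at full float precision through every step; values along the way appear with 4-significant-figure rounding as written — exactly one rounding is applied to every reported value. All derived quantities, including LOI, the five compositions, glass mass, totals, yield, are re-derived from the batch weights per 100.0 kg of glass in full precision exactly as printed in problem or answer.
Target masses of each oxide per 100.0 kg enamel:
  SrO: 12.52% × 100.0 = 12.52 kg
  ZrO2: 1.829% × 100.0 = 1.829 kg
  Al2O3: 25.16% × 100.0 = 25.16 kg
  CaO: 7.043% × 100.0 = 7.043 kg
  SiO2: 53.44% × 100.0 = 53.44 kg
Balance tally, oxide-wise, on the weights just shown, versus the basis set out (sums match the target masses inside rounding margins):
  SrO: 17.86·0.7009 = 12.52 kg (target 12.52 kg)
  ZrO2: 2.715·0.6736 = 1.829 kg (target 1.829 kg)
  Al2O3: 45.27·0.003000 + 25.12·0.9960 = 25.16 kg (target 25.16 kg)
  CaO: 14.60·0.4824 = 7.043 kg (target 7.043 kg)
  SiO2: 45.27·0.9950 + 14.60·0.5146 + 2.715·0.3254 = 53.44 kg (target 53.44 kg)
Glass-mass closure: batch Σ − ignition loss = 99.99 kg (per-oxide target masses sum to 99.99 kg; stated basis 100.0 kg — deltas are rounding alone).
Adding the batch up: Σ batch = 105.6 kg; LOI loss = Σ batch·LOI = 5.579 kg; as yield: glass ÷ batch → 94.71%.

Batch per 100.0 kg enamel:
  Strontium carbonate: 17.86 kg
  Glass-grade sand: 45.27 kg
  Wollastonite: 14.60 kg
  ZrSiO4: 2.715 kg
  Alumina: 25.12 kg
Total batch = 105.6 kg; LOI loss = 5.579 kg; yield = 94.71%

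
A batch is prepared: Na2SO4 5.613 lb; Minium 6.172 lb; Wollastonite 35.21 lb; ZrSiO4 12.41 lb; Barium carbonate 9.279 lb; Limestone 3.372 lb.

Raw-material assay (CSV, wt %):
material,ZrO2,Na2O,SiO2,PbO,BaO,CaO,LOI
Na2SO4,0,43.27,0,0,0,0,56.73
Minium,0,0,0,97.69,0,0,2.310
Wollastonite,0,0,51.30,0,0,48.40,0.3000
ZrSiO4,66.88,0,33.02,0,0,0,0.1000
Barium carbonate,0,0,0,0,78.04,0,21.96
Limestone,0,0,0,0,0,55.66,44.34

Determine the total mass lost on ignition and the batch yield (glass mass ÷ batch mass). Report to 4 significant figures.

Intermediates are shown rounded to 4 significant digits when written out — each numeric step maintains full float precision all the way through — each reported result is rounded once only; derived quantities (the totals, the yield, glass mass, six oxide percentages, ignition loss) are rebuilt at full precision from the batch weights at 65.08 lb of glass as set out in problem or answer.
Ignition loss by material:
  Na2SO4: 5.613 × 0.5673 = 3.184 lb
  Minium: 6.172 × 0.02310 = 0.1426 lb
  Wollastonite: 35.21 × 0.003000 = 0.1056 lb
  ZrSiO4: 12.41 × 0.001000 = 0.01241 lb
  Barium carbonate: 9.279 × 0.2196 = 2.038 lb
  Limestone: 3.372 × 0.4434 = 1.495 lb
Total LOI = 6.978 lb
Glass = batch − LOI = 72.06 − 6.978 = 65.08 lb

LOI loss = 6.978 lb; glass = 65.08 lb; yield = 90.32%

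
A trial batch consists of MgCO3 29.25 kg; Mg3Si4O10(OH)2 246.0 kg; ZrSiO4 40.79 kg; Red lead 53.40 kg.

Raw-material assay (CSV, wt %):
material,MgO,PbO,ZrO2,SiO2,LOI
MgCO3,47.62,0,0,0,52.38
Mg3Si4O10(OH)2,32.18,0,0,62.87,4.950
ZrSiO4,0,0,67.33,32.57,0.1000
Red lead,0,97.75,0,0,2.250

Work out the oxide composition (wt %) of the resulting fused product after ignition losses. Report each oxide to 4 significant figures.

The whole derivation keeps full precision from start to finish. Mid-chain values are printed, with 4-significant-figure rounding, between the steps. Each reported result takes just one rounding. The derived quantities are rebuilt from the weighed amounts for 340.7 kg of glass in exact precision (yield, the totals, the four compositions, glass mass, ignition loss) as given in question or answer.
Per-oxide mass from batch:
  MgO: 29.25·0.4762 + 246.0·0.3218 = 93.09 kg
  PbO: 53.40·0.9775 = 52.20 kg
  ZrO2: 40.79·0.6733 = 27.46 kg
  SiO2: 246.0·0.6287 + 40.79·0.3257 = 167.9 kg
LOI: 29.25·0.5238 + 246.0·0.04950 + 40.79·0.001000 + 53.40·0.02250 = 28.74 kg
Glass = total batch minus LOI = 369.4 − 28.74 = 340.7 kg (= the summed oxide contributions)
wt % = oxide mass / glass mass × 100

Glass mass = 340.7 kg (batch 369.4 − LOI 28.74).
Composition: MgO 27.32%, PbO 15.32%, ZrO2 8.061%, SiO2 49.29%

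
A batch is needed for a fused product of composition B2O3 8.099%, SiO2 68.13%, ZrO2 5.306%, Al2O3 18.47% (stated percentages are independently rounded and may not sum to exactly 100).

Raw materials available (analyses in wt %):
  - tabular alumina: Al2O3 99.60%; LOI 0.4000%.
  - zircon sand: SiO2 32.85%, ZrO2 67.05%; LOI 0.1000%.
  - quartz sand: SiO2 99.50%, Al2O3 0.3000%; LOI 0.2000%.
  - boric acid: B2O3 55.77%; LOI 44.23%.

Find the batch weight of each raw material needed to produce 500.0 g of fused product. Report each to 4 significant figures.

All internal work runs at full precision in all steps. Mid-chain values are printed rounded off to 4 significant figures in the printout; every reported figure carries a single rounding — the derived quantities, including the totals, glass mass, four oxide percentages, LOI, the yield, are computed using the weight values per 500.0 g of glass in full precision as written in question or answer.
Oxide mass targets, per 500.0 g fused product:
  B2O3: 8.099% × 500.0 = 40.49 g
  SiO2: 68.13% × 500.0 = 340.6 g
  ZrO2: 5.306% × 500.0 = 26.53 g
  Al2O3: 18.47% × 500.0 = 92.35 g
Oxide-by-oxide audit per the reported batch figures, on the stated basis (target by target, the sums agree net of answer rounding effects):
  B2O3: 72.61·0.5577 = 40.49 g (target 40.49 g)
  SiO2: 39.57·0.3285 + 329.3·0.9950 = 340.7 g (target 340.6 g)
  ZrO2: 39.57·0.6705 = 26.53 g (target 26.53 g)
  Al2O3: 91.73·0.9960 + 329.3·0.003000 = 92.35 g (target 92.35 g)
Glass-mass bookkeeping: whole batch net of LOI = 500.0 g (per-oxide target masses sum to 500.0 g; versus the stated basis of 500.0 g — rounding explains the deltas).
Whole-batch sum: Σ batch = 533.2 g; LOI removed, Σ of batch·LOI: 33.18 g; as yield: glass ÷ batch → 93.78%.

Batch per 500.0 g fused product:
  tabular alumina: 91.73 g
  zircon sand: 39.57 g
  quartz sand: 329.3 g
  boric acid: 72.61 g
Total batch = 533.2 g; LOI loss = 33.18 g; yield = 93.78%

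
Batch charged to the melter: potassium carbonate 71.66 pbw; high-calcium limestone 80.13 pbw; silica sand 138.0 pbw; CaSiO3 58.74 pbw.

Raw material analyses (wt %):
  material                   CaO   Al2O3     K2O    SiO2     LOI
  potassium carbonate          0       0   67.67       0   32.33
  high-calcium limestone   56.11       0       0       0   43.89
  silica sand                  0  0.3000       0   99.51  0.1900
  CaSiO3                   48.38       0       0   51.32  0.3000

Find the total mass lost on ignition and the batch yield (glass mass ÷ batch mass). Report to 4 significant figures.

LOI loss = 58.78 pbw; glass = 289.8 pbw; yield = 83.14%

The intermediate values are printed, rounded to four significant digits, within the worked lines; every computation holds full float precision end to end — each reported number sees exactly one rounding — all derived quantities are recomputed from the batch weights per 289.8 pbw of glass at full float precision (totals, LOI, the four compositions, the yield, net glass mass) as quoted within problem or answer.
Each material's LOI contribution:
  potassium carbonate: 71.66 × 0.3233 = 23.17 pbw
  high-calcium limestone: 80.13 × 0.4389 = 35.17 pbw
  silica sand: 138.0 × 0.001900 = 0.2622 pbw
  CaSiO3: 58.74 × 0.003000 = 0.1762 pbw
Total LOI = 58.78 pbw
Glass = batch − LOI = 348.5 − 58.78 = 289.8 pbw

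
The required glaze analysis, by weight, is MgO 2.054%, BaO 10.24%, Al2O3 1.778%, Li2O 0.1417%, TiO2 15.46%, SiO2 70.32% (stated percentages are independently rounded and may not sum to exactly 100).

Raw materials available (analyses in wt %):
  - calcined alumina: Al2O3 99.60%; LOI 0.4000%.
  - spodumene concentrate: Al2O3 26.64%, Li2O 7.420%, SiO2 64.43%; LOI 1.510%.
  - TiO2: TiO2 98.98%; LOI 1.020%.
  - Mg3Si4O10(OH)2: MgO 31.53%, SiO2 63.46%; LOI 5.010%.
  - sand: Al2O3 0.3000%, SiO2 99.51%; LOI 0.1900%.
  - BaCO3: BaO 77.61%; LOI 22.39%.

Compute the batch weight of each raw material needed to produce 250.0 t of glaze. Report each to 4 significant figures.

Mid-chain values are shown, rounded to 4 significant figures, in the printout. The working math keeps exact precision at each step; each reported number is rounded only once. All derived quantities, which include glass mass, LOI, six oxide percentages, the totals, the yield, are rebuilt at full float precision, precisely as stated by problem or answer, from the batch weights on 250.0 t of glass.
Oxide-by-oxide targets in 250.0 t glaze:
  MgO: 2.054% × 250.0 = 5.135 t
  BaO: 10.24% × 250.0 = 25.60 t
  Al2O3: 1.778% × 250.0 = 4.445 t
  Li2O: 0.1417% × 250.0 = 0.3542 t
  TiO2: 15.46% × 250.0 = 38.65 t
  SiO2: 70.32% × 250.0 = 175.8 t
Oxide-by-oxide audit per the reported batch figures, relative to the basis at hand (summed amounts equal target values within answer rounding):
  MgO: 16.29·0.3153 = 5.136 t (target 5.135 t)
  BaO: 32.99·0.7761 = 25.60 t (target 25.60 t)
  Al2O3: 2.694·0.9960 + 4.774·0.2664 + 163.2·0.003000 = 4.445 t (target 4.445 t)
  Li2O: 4.774·0.07420 = 0.3542 t (target 0.3542 t)
  TiO2: 39.05·0.9898 = 38.65 t (target 38.65 t)
  SiO2: 4.774·0.6443 + 16.29·0.6346 + 163.2·0.9951 = 175.8 t (target 175.8 t)
Glass-mass bookkeeping: total batch − LOI = 250.0 t (the targets, summed, come to 250.0 t; versus the stated basis of 250.0 t — rounding explains the deltas).
Total batch = Σ batch = 259.0 t; loss to ignition Σ batch·LOI = 8.994 t; yield = glass ÷ total batch = 96.53%.

Batch per 250.0 t glaze:
  calcined alumina: 2.694 t
  spodumene concentrate: 4.774 t
  TiO2: 39.05 t
  Mg3Si4O10(OH)2: 16.29 t
  sand: 163.2 t
  BaCO3: 32.99 t
Total batch = 259.0 t; LOI loss = 8.994 t; yield = 96.53%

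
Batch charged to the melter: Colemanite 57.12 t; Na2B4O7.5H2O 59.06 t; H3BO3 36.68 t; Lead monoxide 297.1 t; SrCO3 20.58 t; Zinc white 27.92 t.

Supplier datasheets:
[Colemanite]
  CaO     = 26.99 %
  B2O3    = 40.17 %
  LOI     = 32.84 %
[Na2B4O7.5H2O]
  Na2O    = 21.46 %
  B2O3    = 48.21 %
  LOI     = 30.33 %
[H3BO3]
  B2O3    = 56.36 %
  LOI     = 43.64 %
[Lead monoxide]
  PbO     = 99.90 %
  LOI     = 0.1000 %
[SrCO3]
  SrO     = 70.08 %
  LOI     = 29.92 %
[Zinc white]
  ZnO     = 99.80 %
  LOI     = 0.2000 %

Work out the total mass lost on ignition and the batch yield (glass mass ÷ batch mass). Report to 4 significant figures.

In-progress results are printed with 4-significant-figure rounding when written out. The whole derivation keeps full float precision from start to finish — each reported figure is rounded once only. The derived quantities (ignition loss, net glass mass, totals, six oxide percentages, the yield) are rebuilt starting from the weights for 439.3 t of glass at full float precision exactly as printed in problem or answer.
Material-by-material LOI:
  Colemanite: 57.12 × 0.3284 = 18.76 t
  Na2B4O7.5H2O: 59.06 × 0.3033 = 17.91 t
  H3BO3: 36.68 × 0.4364 = 16.01 t
  Lead monoxide: 297.1 × 0.001000 = 0.2971 t
  SrCO3: 20.58 × 0.2992 = 6.158 t
  Zinc white: 27.92 × 0.002000 = 0.05584 t
Total LOI = 59.19 t
Glass = batch − LOI = 498.5 − 59.19 = 439.3 t

LOI loss = 59.19 t; glass = 439.3 t; yield = 88.13%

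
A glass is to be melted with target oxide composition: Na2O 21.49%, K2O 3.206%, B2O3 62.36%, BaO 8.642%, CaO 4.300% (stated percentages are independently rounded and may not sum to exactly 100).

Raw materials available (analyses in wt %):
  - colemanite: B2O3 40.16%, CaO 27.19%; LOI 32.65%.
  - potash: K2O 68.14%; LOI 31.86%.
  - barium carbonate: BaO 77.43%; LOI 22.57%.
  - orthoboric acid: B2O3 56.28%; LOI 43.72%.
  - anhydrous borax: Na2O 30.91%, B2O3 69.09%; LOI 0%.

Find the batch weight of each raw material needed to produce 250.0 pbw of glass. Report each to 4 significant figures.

Batch per 250.0 pbw glass:
  colemanite: 39.54 pbw
  potash: 11.76 pbw
  barium carbonate: 27.90 pbw
  orthoboric acid: 35.42 pbw
  anhydrous borax: 173.8 pbw
Total batch = 288.4 pbw; LOI loss = 38.44 pbw; yield = 86.67%

Mid-chain values are shown, rounded to four significant digits, as written. Each numeric step keeps exact precision at every stage. A single rounding yields every reported result. Derived quantities, including ignition loss, net glass mass, the yield, totals, the five compositions, are recomputed from the batch weights for 250.0 pbw of glass in exact precision exactly as shown in question or answer.
Oxide mass targets, per 250.0 pbw glass:
  Na2O: 21.49% × 250.0 = 53.72 pbw
  K2O: 3.206% × 250.0 = 8.015 pbw
  B2O3: 62.36% × 250.0 = 155.9 pbw
  BaO: 8.642% × 250.0 = 21.60 pbw
  CaO: 4.300% × 250.0 = 10.75 pbw
Per-oxide balance check from the weights as reported, at the basis given (summed amounts equal target values given rounding of the digits):
  Na2O: 173.8·0.3091 = 53.72 pbw (target 53.72 pbw)
  K2O: 11.76·0.6814 = 8.013 pbw (target 8.015 pbw)
  B2O3: 39.54·0.4016 + 35.42·0.5628 + 173.8·0.6909 = 155.9 pbw (target 155.9 pbw)
  BaO: 27.90·0.7743 = 21.60 pbw (target 21.60 pbw)
  CaO: 39.54·0.2719 = 10.75 pbw (target 10.75 pbw)
Glass-mass closure: net batch after ignition = 250.0 pbw (the Σ of target masses is 250.0 pbw; against the stated basis, 250.0 pbw — a pure rounding effect).
Batch grand total — Σ batch = 288.4 pbw; Σ batch·LOI gives LOI loss = 38.44 pbw; as yield: glass ÷ batch → 86.67%.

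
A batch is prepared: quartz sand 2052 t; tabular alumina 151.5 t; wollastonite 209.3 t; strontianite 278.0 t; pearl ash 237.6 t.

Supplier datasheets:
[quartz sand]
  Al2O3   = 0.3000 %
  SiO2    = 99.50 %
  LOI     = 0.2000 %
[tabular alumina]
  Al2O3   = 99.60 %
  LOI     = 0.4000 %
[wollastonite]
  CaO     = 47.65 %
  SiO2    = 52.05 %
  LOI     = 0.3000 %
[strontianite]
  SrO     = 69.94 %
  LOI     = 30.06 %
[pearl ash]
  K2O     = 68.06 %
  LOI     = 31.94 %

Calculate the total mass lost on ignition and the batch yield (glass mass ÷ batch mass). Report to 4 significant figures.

All arithmetic runs at exact precision all the way through — intermediates are displayed rounded to four significant digits at each printed step — a single rounding yields every reported figure — derived quantities, including net glass mass, the five compositions, LOI, the totals, the yield, are re-derived from the weighed amounts per 2764 t of glass in full precision as they appear in either problem or answer.
Each material's LOI contribution:
  quartz sand: 2052 × 0.002000 = 4.104 t
  tabular alumina: 151.5 × 0.004000 = 0.6060 t
  wollastonite: 209.3 × 0.003000 = 0.6279 t
  strontianite: 278.0 × 0.3006 = 83.57 t
  pearl ash: 237.6 × 0.3194 = 75.89 t
Total LOI = 164.8 t
Glass = batch − LOI = 2928 − 164.8 = 2764 t

LOI loss = 164.8 t; glass = 2764 t; yield = 94.37%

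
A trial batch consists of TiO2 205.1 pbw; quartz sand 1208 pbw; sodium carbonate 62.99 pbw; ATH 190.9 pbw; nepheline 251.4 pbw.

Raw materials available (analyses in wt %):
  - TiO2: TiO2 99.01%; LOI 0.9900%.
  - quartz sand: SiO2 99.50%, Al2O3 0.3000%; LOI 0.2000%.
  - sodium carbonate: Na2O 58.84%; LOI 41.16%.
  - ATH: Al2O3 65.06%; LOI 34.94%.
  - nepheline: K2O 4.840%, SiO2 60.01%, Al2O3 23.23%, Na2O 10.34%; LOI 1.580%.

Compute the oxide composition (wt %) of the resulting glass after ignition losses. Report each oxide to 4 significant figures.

Glass mass = 1817 pbw (batch 1918 − LOI 101.0).
Composition: K2O 0.6695%, SiO2 74.44%, Al2O3 10.25%, Na2O 3.470%, TiO2 11.17%

The intermediate values are displayed, rounded to four significant digits, within the worked lines. The whole derivation maintains full float precision all the way through; every reported value carries a single rounding — derived quantities are computed at exact precision (yield, ignition loss, totals, net glass mass, the five compositions) starting from the weights per 1817 pbw of glass, as written in question or answer.
Oxide-by-oxide delivered mass:
  K2O: 251.4·0.04840 = 12.17 pbw
  SiO2: 1208·0.9950 + 251.4·0.6001 = 1353 pbw
  Al2O3: 1208·0.003000 + 190.9·0.6506 + 251.4·0.2323 = 186.2 pbw
  Na2O: 62.99·0.5884 + 251.4·0.1034 = 63.06 pbw
  TiO2: 205.1·0.9901 = 203.1 pbw
LOI: 205.1·0.009900 + 1208·0.002000 + 62.99·0.4116 + 190.9·0.3494 + 251.4·0.01580 = 101.0 pbw
Net of LOI, the glass mass = 1918 − 101.0 = 1817 pbw (= Σ oxide masses)
percent by weight: oxide/glass ×100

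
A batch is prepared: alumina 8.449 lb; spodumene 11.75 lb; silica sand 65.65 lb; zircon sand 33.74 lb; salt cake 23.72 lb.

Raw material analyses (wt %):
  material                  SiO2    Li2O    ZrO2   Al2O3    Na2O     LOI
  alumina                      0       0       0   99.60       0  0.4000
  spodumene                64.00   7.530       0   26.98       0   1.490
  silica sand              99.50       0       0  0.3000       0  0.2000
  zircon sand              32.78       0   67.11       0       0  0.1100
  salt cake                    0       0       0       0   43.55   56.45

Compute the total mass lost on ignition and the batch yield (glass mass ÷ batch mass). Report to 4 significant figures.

LOI loss = 13.77 lb; glass = 129.5 lb; yield = 90.39%

Mid-chain values are printed rounded to 4 significant figures as written — the whole derivation maintains exact precision from first step to last — every reported number is rounded a single time; all derived quantities, including five oxide percentages, yield, the totals, ignition loss, net glass mass, are re-derived starting from the weights on 129.5 lb of glass in full precision, as they appear in the problem or the answer.
Material-by-material LOI:
  alumina: 8.449 × 0.004000 = 0.03380 lb
  spodumene: 11.75 × 0.01490 = 0.1751 lb
  silica sand: 65.65 × 0.002000 = 0.1313 lb
  zircon sand: 33.74 × 0.001100 = 0.03711 lb
  salt cake: 23.72 × 0.5645 = 13.39 lb
Total LOI = 13.77 lb
Glass = batch − LOI = 143.3 − 13.77 = 129.5 lb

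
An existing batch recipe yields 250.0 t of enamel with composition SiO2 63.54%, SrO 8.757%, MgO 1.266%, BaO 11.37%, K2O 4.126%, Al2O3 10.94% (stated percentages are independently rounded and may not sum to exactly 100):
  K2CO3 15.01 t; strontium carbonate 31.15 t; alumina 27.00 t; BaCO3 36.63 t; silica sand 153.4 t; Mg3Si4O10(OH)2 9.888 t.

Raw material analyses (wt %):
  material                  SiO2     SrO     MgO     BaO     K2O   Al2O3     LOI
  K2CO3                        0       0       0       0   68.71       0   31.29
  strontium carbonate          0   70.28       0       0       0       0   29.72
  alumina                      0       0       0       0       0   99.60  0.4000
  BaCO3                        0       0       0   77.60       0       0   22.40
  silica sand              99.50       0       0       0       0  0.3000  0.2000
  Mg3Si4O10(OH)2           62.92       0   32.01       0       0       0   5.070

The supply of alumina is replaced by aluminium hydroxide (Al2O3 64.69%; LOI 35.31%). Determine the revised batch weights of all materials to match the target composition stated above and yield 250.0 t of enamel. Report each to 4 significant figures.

Mid-chain values are printed, rounded to four significant digits, on the page — all internal work maintains full precision through every step; exactly one rounding goes into each reported number — derived quantities (net glass mass, yield, totals, LOI, six oxide percentages) are recomputed from the batch weights at 250.0 t of glass in full precision precisely as stated by problem or answer.
Target oxide masses per 250.0 t enamel:
  SiO2: 63.54% × 250.0 = 158.8 t
  SrO: 8.757% × 250.0 = 21.89 t
  MgO: 1.266% × 250.0 = 3.165 t
  BaO: 11.37% × 250.0 = 28.42 t
  K2O: 4.126% × 250.0 = 10.32 t
  Al2O3: 10.94% × 250.0 = 27.35 t
Mass-balance tally per oxide given the weights on record, on the stated basis (each sum matches its target mass inside rounding margins):
  SiO2: 153.4·0.9950 + 9.888·0.6292 = 158.9 t (target 158.8 t)
  SrO: 31.15·0.7028 = 21.89 t (target 21.89 t)
  MgO: 9.888·0.3201 = 3.165 t (target 3.165 t)
  BaO: 36.63·0.7760 = 28.42 t (target 28.42 t)
  K2O: 15.01·0.6871 = 10.31 t (target 10.32 t)
  Al2O3: 41.57·0.6469 + 153.4·0.003000 = 27.35 t (target 27.35 t)
Auditing the glass mass value: whole batch net of LOI = 250.0 t (oxide target masses add up to 250.0 t; against the stated basis, 250.0 t — any gap is answer rounding).
Whole-batch sum: Σ batch = 287.6 t; the LOI term Σ batch·LOI equals 37.65 t; the yield ratio, glass ÷ batch: 86.91%.

Revised batch per 250.0 t enamel:
  K2CO3: 15.01 t
  strontium carbonate: 31.15 t
  aluminium hydroxide: 41.57 t
  BaCO3: 36.63 t
  silica sand: 153.4 t
  Mg3Si4O10(OH)2: 9.888 t
Total batch = 287.6 t; LOI loss = 37.65 t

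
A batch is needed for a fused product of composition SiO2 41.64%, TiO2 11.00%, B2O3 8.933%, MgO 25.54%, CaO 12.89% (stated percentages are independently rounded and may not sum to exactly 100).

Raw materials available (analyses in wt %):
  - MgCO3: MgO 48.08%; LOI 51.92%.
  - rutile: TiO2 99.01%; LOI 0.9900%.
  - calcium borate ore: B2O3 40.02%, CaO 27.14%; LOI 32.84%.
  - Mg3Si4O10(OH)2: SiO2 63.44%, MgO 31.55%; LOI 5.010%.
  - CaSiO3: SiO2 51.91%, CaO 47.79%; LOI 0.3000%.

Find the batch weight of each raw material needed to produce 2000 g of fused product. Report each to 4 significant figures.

The intermediate values appear, rounded to four significant digits, when written out. All internal work carries exact precision end to end; each reported number is rounded once only — all derived quantities (glass mass, totals, yield, the five compositions, ignition loss) are carried at full precision from the batch weights per 2000 g of glass as given in the problem or answer text.
Per-oxide target masses for 2000 g fused product:
  SiO2: 41.64% × 2000 = 832.8 g
  TiO2: 11.00% × 2000 = 220.0 g
  B2O3: 8.933% × 2000 = 178.7 g
  MgO: 25.54% × 2000 = 510.8 g
  CaO: 12.89% × 2000 = 257.8 g
Verifying the oxide balance per the reported batch figures, under the basis named above (every target is met by its sum inside rounding margins):
  SiO2: 1079·0.6344 + 285.9·0.5191 = 832.9 g (target 832.8 g)
  TiO2: 222.2·0.9901 = 220.0 g (target 220.0 g)
  B2O3: 446.4·0.4002 = 178.6 g (target 178.7 g)
  MgO: 354.5·0.4808 + 1079·0.3155 = 510.9 g (target 510.8 g)
  CaO: 446.4·0.2714 + 285.9·0.4779 = 257.8 g (target 257.8 g)
Auditing the glass mass value: total batch − LOI = 2000 g (the targets, summed, come to 2000 g; basis as stated: 2000 g — differing by rounding only).
Batch grand total — Σ batch = 2388 g; LOI loss = Σ batch·LOI = 387.8 g; glass ÷ batch gives a yield of 83.76%.

Batch per 2000 g fused product:
  MgCO3: 354.5 g
  rutile: 222.2 g
  calcium borate ore: 446.4 g
  Mg3Si4O10(OH)2: 1079 g
  CaSiO3: 285.9 g
Total batch = 2388 g; LOI loss = 387.8 g; yield = 83.76%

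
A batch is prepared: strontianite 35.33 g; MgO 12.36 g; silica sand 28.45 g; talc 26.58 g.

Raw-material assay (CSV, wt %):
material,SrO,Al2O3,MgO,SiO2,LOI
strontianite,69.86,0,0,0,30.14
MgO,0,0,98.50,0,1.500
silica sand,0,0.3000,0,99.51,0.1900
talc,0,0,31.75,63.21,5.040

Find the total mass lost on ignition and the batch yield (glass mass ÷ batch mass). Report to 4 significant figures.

Each numeric step keeps exact precision from first step to last; in-progress results are displayed rounded to four significant figures alongside each step; a single rounding finalizes each reported figure. All derived quantities (the yield, glass mass, ignition loss, four oxide percentages, the totals) are recomputed using the weight values at 90.49 g of glass at exact precision, as they appear in the question or the answer.
Per-material ignition loss:
  strontianite: 35.33 × 0.3014 = 10.65 g
  MgO: 12.36 × 0.01500 = 0.1854 g
  silica sand: 28.45 × 0.001900 = 0.05405 g
  talc: 26.58 × 0.05040 = 1.340 g
Total LOI = 12.23 g
Glass = batch − LOI = 102.7 − 12.23 = 90.49 g

LOI loss = 12.23 g; glass = 90.49 g; yield = 88.10%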